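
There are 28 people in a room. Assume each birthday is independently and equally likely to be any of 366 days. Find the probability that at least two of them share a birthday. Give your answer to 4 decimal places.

0.6534

It's easier to compute the probability that all 28 are distinct.
P(all distinct) = 366/366 · 365/366 · ··· · 339/366 ≈ 0.3466.
So the probability of at least one match is 1 − 0.3466 = 0.6534.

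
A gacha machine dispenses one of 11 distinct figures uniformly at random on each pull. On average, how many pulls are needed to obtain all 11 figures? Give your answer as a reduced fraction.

83711/2520

After i distinct types are collected, each trial gives a new one with probability (11−i)/11, so the expected wait for the next new type is 11/(11−i).
E = 11/11 + 11/10 + 11/9 + 11/8 + 11/7 + 11/6 + 11/5 + 11/4 + 11/3 + 11/2 + 11/1 = 83711/2520.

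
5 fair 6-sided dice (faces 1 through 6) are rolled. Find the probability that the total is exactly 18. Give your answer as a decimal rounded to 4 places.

0.1003

There are 6^5 = 7776 equally likely outcomes.
The number of ordered 5-tuples from {1,…,6} summing to 18 is 780.
P(sum = 18) = 780/7776 = 65/648 ≈ 0.1003.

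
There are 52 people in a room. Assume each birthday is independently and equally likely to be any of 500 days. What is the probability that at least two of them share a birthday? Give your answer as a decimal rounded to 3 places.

0.936

It's easier to compute the probability that all 52 are distinct.
P(all distinct) = 500/500 · 499/500 · ··· · 449/500 ≈ 0.064.
So the probability of at least one match is 1 − 0.064 = 0.936.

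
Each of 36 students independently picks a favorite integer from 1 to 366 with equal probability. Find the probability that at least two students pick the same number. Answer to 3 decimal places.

It's easier to compute the probability that all 36 are distinct.
P(all distinct) = 366/366 · 365/366 · ··· · 331/366 ≈ 0.169.
So the probability of at least one match is 1 − 0.169 = 0.831.

0.831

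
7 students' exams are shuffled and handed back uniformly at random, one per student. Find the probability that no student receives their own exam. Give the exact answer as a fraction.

This is the derangement probability: permutations of 7 with no fixed point.
D(7) = 7! · (1 − 1/1! + 1/2! − ··· + (−1)^7/7!) = 1854.
P = 1854/5040 = 103/280.

103/280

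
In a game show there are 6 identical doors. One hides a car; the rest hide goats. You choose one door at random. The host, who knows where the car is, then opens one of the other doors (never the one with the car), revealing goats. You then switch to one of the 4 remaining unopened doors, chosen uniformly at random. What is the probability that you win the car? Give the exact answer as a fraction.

5/24

Your original door holds the car with probability 1/6, so the other 5 collectively hold it with probability 5/6.
The host can always find an empty door to open, so this doesn't change that 5/6; it is now spread over the 4 remaining unopened doors.
P(win by switching) = (5/6) · (1/4) = 5/24.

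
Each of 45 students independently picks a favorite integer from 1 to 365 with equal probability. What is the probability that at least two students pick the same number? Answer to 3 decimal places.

It's easier to compute the probability that all 45 are distinct.
P(all distinct) = 365/365 · 364/365 · ··· · 321/365 ≈ 0.059.
So the probability of at least one match is 1 − 0.059 = 0.941.

0.941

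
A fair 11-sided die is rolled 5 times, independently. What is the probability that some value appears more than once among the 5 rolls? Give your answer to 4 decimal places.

P(all 5 different) = 11/11 · 10/11 · ··· · 7/11 ≈ 0.3442.
P(at least two equal) = 1 − 0.3442 = 0.6558.

0.6558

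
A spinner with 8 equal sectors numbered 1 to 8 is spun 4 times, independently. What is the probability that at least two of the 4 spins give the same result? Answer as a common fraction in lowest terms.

P(all 4 different) = 8/8 · 7/8 · ··· · 5/8 = 105/256.
P(at least two equal) = 1 − 105/256 = 151/256.

151/256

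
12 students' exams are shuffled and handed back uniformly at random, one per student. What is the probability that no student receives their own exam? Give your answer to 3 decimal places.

0.368

This is the derangement probability: permutations of 12 with no fixed point.
D(12) = 12! · (1 − 1/1! + 1/2! − ··· + (−1)^12/12!) = 176214841.
P = 176214841/479001600 = 16019531/43545600 ≈ 0.368.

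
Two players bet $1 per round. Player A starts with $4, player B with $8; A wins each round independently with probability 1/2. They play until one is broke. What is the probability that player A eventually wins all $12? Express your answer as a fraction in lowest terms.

With a fair step, P(i) = ½P(i−1) + ½P(i+1) with P(0)=0, P(12)=1 has the linear solution P(i) = i/12.
P(4) = 4/12 = 1/3.

1/3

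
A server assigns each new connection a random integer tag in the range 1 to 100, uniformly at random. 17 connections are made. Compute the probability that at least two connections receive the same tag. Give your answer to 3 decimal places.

It's easier to compute the probability that all 17 are distinct.
P(all distinct) = 100/100 · 99/100 · ··· · 84/100 ≈ 0.237.
So the probability of at least one match is 1 − 0.237 = 0.763.

0.763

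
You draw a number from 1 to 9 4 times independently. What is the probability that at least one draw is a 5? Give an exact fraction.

P(no draw is a 5) = (8/9)^4 = 4096/6561.
P(at least one) = 1 − 4096/6561 = 2465/6561.

2465/6561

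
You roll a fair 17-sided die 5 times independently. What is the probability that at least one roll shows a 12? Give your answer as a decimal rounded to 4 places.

0.2615

P(no roll shows a 12) = (16/17)^5 ≈ 0.7385.
P(at least one) = 1 − 0.7385 = 0.2615.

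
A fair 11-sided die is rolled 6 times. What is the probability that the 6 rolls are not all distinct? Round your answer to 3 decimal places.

P(all 6 different) = 11/11 · 10/11 · ··· · 6/11 ≈ 0.188.
P(at least two equal) = 1 − 0.188 = 0.812.

0.812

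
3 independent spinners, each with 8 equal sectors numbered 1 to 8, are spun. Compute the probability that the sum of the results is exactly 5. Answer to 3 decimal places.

There are 8^3 = 512 equally likely outcomes.
The number of ordered 3-tuples from {1,…,8} summing to 5 is 6.
P(sum = 5) = 6/512 = 3/256 ≈ 0.012.

0.012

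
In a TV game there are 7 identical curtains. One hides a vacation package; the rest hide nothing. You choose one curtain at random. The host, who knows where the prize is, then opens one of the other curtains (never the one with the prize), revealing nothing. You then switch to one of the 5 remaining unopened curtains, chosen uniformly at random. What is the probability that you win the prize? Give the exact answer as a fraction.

6/35

Your original curtain holds the prize with probability 1/7, so the other 6 collectively hold it with probability 6/7.
The host can always find an empty curtain to open, so this doesn't change that 6/7; it is now spread over the 5 remaining unopened curtains.
P(win by switching) = (6/7) · (1/5) = 6/35.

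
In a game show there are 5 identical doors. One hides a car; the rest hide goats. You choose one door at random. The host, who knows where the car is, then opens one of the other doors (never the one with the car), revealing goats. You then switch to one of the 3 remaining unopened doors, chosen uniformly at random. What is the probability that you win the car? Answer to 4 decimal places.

Your original door holds the car with probability 1/5, so the other 4 collectively hold it with probability 4/5.
The host can always find an empty door to open, so this doesn't change that 4/5; it is now spread over the 3 remaining unopened doors.
P(win by switching) = (4/5) · (1/3) = 4/15 ≈ 0.2667.

0.2667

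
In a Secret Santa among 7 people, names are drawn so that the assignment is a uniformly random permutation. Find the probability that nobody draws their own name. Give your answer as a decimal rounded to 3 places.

0.368

This is the derangement probability: permutations of 7 with no fixed point.
D(7) = 7! · (1 − 1/1! + 1/2! − ··· + (−1)^7/7!) = 1854.
P = 1854/5040 = 103/280 ≈ 0.368.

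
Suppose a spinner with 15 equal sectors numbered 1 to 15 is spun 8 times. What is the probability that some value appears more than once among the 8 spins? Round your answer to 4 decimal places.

P(all 8 different) = 15/15 · 14/15 · ··· · 8/15 ≈ 0.1012.
P(at least two equal) = 1 − 0.1012 = 0.8988.

0.8988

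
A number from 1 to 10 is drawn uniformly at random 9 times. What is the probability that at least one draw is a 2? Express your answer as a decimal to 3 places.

P(no draw is a 2) = (9/10)^9 ≈ 0.387.
P(at least one) = 1 − 0.387 = 0.613.

0.613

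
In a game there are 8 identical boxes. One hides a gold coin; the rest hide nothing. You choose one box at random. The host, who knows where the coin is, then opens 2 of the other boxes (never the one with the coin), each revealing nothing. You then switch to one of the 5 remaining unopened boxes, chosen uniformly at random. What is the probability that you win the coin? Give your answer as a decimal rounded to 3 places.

Your original box holds the coin with probability 1/8, so the other 7 collectively hold it with probability 7/8.
The host can always find 2 empty boxes to open, so the reveals don't change that 7/8; it is now spread over the 5 remaining unopened boxes.
P(win by switching) = (7/8) · (1/5) = 7/40 ≈ 0.175.

0.175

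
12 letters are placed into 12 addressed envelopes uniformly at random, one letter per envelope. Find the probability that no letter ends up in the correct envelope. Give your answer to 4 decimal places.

This is the derangement probability: permutations of 12 with no fixed point.
D(12) = 12! · (1 − 1/1! + 1/2! − ··· + (−1)^12/12!) = 176214841.
P = 176214841/479001600 = 16019531/43545600 ≈ 0.3679.

0.3679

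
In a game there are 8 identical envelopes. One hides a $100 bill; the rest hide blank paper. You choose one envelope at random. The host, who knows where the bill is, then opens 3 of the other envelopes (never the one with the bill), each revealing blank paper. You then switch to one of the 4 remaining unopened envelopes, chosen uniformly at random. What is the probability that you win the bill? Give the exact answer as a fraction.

Your original envelope holds the bill with probability 1/8, so the other 7 collectively hold it with probability 7/8.
The host can always find 3 empty envelopes to open, so the reveals don't change that 7/8; it is now spread over the 4 remaining unopened envelopes.
P(win by switching) = (7/8) · (1/4) = 7/32.

7/32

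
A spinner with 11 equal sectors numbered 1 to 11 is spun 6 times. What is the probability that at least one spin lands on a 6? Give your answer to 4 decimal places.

P(no spin lands on a 6) = (10/11)^6 ≈ 0.5645.
P(at least one) = 1 − 0.5645 = 0.4355.

0.4355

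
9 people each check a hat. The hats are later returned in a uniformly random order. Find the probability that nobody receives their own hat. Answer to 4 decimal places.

0.3679

This is the derangement probability: permutations of 9 with no fixed point.
D(9) = 9! · (1 − 1/1! + 1/2! − ··· + (−1)^9/9!) = 133496.
P = 133496/362880 = 16687/45360 ≈ 0.3679.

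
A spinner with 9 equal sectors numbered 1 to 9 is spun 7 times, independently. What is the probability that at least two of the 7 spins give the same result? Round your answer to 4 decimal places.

P(all 7 different) = 9/9 · 8/9 · ··· · 3/9 ≈ 0.0379.
P(at least two equal) = 1 − 0.0379 = 0.9621.

0.9621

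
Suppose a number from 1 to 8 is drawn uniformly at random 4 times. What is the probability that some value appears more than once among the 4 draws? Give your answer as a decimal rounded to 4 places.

0.5898

P(all 4 different) = 8/8 · 7/8 · ··· · 5/8 ≈ 0.4102.
P(at least two equal) = 1 − 0.4102 = 0.5898.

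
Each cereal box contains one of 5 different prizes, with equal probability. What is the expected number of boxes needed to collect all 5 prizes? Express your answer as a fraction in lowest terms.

After i distinct types are collected, each trial gives a new one with probability (5−i)/5, so the expected wait for the next new type is 5/(5−i).
E = 5/5 + 5/4 + 5/3 + 5/2 + 5/1 = 137/12.

137/12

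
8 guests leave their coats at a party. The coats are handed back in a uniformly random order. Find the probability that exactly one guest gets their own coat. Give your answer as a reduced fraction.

103/280

Choose which one is fixed: C(8,1) = 8 ways.
The remaining 7 must have no fixed point: D(7) = 1854.
P = 8·1854/40320 = 103/280.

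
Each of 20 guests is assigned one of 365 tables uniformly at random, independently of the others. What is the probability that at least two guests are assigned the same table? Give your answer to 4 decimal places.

It's easier to compute the probability that all 20 are distinct.
P(all distinct) = 365/365 · 364/365 · ··· · 346/365 ≈ 0.5886.
So the probability of at least one match is 1 − 0.5886 = 0.4114.

0.4114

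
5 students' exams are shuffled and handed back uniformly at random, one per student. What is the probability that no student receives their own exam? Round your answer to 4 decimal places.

0.3667

This is the derangement probability: permutations of 5 with no fixed point.
D(5) = 5! · (1 − 1/1! + 1/2! − ··· + (−1)^5/5!) = 44.
P = 44/120 = 11/30 ≈ 0.3667.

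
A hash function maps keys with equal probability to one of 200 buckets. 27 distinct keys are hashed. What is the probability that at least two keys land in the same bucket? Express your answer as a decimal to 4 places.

It's easier to compute the probability that all 27 are distinct.
P(all distinct) = 200/200 · 199/200 · ··· · 174/200 ≈ 0.1591.
So the probability of at least one match is 1 − 0.1591 = 0.8409.

0.8409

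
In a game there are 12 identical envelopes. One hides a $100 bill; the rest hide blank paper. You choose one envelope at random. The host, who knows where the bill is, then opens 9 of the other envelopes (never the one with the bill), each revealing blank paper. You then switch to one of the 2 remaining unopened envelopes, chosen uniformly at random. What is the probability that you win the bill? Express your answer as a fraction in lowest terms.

Your original envelope holds the bill with probability 1/12, so the other 11 collectively hold it with probability 11/12.
The host can always find 9 empty envelopes to open, so the reveals don't change that 11/12; it is now spread over the 2 remaining unopened envelopes.
P(win by switching) = (11/12) · (1/2) = 11/24.

11/24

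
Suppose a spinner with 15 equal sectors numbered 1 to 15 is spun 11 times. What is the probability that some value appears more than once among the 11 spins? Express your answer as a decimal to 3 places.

P(all 11 different) = 15/15 · 14/15 · ··· · 5/15 ≈ 0.006.
P(at least two equal) = 1 − 0.006 = 0.994.

0.994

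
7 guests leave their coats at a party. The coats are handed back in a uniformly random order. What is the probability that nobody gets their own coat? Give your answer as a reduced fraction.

This is the derangement probability: permutations of 7 with no fixed point.
D(7) = 7! · (1 − 1/1! + 1/2! − ··· + (−1)^7/7!) = 1854.
P = 1854/5040 = 103/280.

103/280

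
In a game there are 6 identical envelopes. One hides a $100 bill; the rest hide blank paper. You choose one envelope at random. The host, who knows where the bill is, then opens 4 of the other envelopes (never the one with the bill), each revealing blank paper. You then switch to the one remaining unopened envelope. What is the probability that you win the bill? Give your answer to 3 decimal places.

0.833

Your original envelope holds the bill with probability 1/6, so the other 5 collectively hold it with probability 5/6.
The host can always find 4 empty envelopes to open, so the reveals don't change that 5/6; it is now spread over the 1 remaining unopened envelope.
P(win by switching) = (5/6) · (1/1) = 5/6 ≈ 0.833.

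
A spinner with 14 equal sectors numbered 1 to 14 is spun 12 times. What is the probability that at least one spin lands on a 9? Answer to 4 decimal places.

0.5891

P(no spin lands on a 9) = (13/14)^12 ≈ 0.4109.
P(at least one) = 1 − 0.4109 = 0.5891.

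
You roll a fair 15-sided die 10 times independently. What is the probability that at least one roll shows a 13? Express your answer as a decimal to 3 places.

P(no roll shows a 13) = (14/15)^10 ≈ 0.502.
P(at least one) = 1 − 0.502 = 0.498.

0.498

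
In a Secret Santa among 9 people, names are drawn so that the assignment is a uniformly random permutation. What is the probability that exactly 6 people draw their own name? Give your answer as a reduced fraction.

Choose which 6 of the 9 are fixed: C(9,6) = 84 ways.
The remaining 3 must have no fixed point: D(3) = 2.
P = 84·2/362880 = 1/2160.

1/2160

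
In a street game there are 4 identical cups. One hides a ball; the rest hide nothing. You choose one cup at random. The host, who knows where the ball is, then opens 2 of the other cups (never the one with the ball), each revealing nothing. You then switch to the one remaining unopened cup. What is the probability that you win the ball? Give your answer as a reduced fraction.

3/4

Your original cup holds the ball with probability 1/4, so the other 3 collectively hold it with probability 3/4.
The host can always find 2 empty cups to open, so the reveals don't change that 3/4; it is now spread over the 1 remaining unopened cup.
P(win by switching) = (3/4) · (1/1) = 3/4.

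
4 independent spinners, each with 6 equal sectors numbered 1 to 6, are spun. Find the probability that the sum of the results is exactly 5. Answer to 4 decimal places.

There are 6^4 = 1296 equally likely outcomes.
The number of ordered 4-tuples from {1,…,6} summing to 5 is 4.
P(sum = 5) = 4/1296 = 1/324 ≈ 0.0031.

0.0031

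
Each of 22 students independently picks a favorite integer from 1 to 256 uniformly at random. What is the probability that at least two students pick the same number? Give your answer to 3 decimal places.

0.605

It's easier to compute the probability that all 22 are distinct.
P(all distinct) = 256/256 · 255/256 · ··· · 235/256 ≈ 0.395.
So the probability of at least one match is 1 − 0.395 = 0.605.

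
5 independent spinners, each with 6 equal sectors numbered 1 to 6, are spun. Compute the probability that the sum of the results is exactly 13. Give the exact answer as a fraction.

35/648

There are 6^5 = 7776 equally likely outcomes.
The number of ordered 5-tuples from {1,…,6} summing to 13 is 420.
P(sum = 13) = 420/7776 = 35/648.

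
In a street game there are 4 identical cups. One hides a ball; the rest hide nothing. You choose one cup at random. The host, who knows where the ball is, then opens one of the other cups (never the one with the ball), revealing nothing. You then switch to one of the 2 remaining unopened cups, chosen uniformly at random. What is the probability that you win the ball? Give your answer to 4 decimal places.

0.3750

Your original cup holds the ball with probability 1/4, so the other 3 collectively hold it with probability 3/4.
The host can always find an empty cup to open, so this doesn't change that 3/4; it is now spread over the 2 remaining unopened cups.
P(win by switching) = (3/4) · (1/2) = 3/8 ≈ 0.3750.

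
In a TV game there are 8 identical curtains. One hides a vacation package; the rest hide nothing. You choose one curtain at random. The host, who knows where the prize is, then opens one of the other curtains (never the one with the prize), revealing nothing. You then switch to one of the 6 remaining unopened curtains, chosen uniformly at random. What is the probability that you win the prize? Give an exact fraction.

Your original curtain holds the prize with probability 1/8, so the other 7 collectively hold it with probability 7/8.
The host can always find an empty curtain to open, so this doesn't change that 7/8; it is now spread over the 6 remaining unopened curtains.
P(win by switching) = (7/8) · (1/6) = 7/48.

7/48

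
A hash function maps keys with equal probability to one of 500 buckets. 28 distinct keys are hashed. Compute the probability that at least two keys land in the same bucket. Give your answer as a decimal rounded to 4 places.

It's easier to compute the probability that all 28 are distinct.
P(all distinct) = 500/500 · 499/500 · ··· · 473/500 ≈ 0.4629.
So the probability of at least one match is 1 − 0.4629 = 0.5371.

0.5371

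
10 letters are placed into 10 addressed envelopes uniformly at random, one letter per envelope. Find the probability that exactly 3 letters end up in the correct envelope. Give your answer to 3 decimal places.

Choose which 3 of the 10 are fixed: C(10,3) = 120 ways.
The remaining 7 must have no fixed point: D(7) = 1854.
P = 120·1854/3628800 = 103/1680 ≈ 0.061.

0.061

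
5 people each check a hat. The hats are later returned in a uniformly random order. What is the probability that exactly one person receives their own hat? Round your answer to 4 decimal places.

0.3750

Choose which one is fixed: C(5,1) = 5 ways.
The remaining 4 must have no fixed point: D(4) = 9.
P = 5·9/120 = 3/8 ≈ 0.3750.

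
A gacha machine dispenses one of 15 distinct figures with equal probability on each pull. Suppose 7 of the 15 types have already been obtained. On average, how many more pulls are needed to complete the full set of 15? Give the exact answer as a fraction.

2283/56

Starting from 7 distinct types, each trial gives a new one with probability (15−i)/15 when i types are held, so the wait for the next new type is 15/(15−i).
E = 15/8 + 15/7 + 15/6 + 15/5 + 15/4 + 15/3 + 15/2 + 15/1 = 2283/56.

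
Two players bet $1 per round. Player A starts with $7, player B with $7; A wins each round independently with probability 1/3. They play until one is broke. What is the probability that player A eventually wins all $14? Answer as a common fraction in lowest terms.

Let r = q/p = (2/3)/(1/3) = 2. The recurrence P(i) = p·P(i+1) + q·P(i−1) with P(0)=0, P(14)=1 gives P(i) = (1 − r^i)/(1 − r^14).
P(7) = (1 − (2)^7) / (1 − (2)^14) = 1/129.

1/129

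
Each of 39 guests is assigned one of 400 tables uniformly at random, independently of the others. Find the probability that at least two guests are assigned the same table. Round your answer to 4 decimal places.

It's easier to compute the probability that all 39 are distinct.
P(all distinct) = 400/400 · 399/400 · ··· · 362/400 ≈ 0.1473.
So the probability of at least one match is 1 − 0.1473 = 0.8527.

0.8527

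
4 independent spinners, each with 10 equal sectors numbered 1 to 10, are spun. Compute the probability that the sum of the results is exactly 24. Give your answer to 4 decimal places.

0.0633

There are 10^4 = 10000 equally likely outcomes.
The number of ordered 4-tuples from {1,…,10} summing to 24 is 633.
P(sum = 24) = 633/10000 ≈ 0.0633.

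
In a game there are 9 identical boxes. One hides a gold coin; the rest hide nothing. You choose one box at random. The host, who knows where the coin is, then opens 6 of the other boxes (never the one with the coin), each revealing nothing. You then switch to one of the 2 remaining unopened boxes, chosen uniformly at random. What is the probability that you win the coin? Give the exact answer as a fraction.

4/9

Your original box holds the coin with probability 1/9, so the other 8 collectively hold it with probability 8/9.
The host can always find 6 empty boxes to open, so the reveals don't change that 8/9; it is now spread over the 2 remaining unopened boxes.
P(win by switching) = (8/9) · (1/2) = 4/9.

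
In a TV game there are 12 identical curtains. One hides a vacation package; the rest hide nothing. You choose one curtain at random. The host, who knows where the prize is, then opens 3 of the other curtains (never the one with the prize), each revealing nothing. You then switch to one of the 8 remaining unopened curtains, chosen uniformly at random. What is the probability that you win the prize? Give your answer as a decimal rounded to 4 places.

0.1146

Your original curtain holds the prize with probability 1/12, so the other 11 collectively hold it with probability 11/12.
The host can always find 3 empty curtains to open, so the reveals don't change that 11/12; it is now spread over the 8 remaining unopened curtains.
P(win by switching) = (11/12) · (1/8) = 11/96 ≈ 0.1146.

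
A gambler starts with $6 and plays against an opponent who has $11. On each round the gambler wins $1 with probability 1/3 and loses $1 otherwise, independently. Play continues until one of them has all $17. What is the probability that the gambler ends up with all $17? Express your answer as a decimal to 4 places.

Let r = q/p = (2/3)/(1/3) = 2. The recurrence P(i) = p·P(i+1) + q·P(i−1) with P(0)=0, P(17)=1 gives P(i) = (1 − r^i)/(1 − r^17).
P(6) = (1 − (2)^6) / (1 − (2)^17) = 63/131071 ≈ 0.0005.

0.0005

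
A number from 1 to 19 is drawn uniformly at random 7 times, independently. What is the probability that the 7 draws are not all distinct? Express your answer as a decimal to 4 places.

P(all 7 different) = 19/19 · 18/19 · ··· · 13/19 ≈ 0.2841.
P(at least two equal) = 1 − 0.2841 = 0.7159.

0.7159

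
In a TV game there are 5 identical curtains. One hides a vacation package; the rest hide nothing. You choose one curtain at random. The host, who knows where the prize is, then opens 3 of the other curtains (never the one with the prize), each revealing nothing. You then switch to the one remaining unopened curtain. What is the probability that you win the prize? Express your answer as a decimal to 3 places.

0.800

Your original curtain holds the prize with probability 1/5, so the other 4 collectively hold it with probability 4/5.
The host can always find 3 empty curtains to open, so the reveals don't change that 4/5; it is now spread over the 1 remaining unopened curtain.
P(win by switching) = (4/5) · (1/1) = 4/5 ≈ 0.800.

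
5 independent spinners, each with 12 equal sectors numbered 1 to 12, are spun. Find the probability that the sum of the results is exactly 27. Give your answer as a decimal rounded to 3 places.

0.040

There are 12^5 = 248832 equally likely outcomes.
The number of ordered 5-tuples from {1,…,12} summing to 27 is 9945.
P(sum = 27) = 9945/248832 = 1105/27648 ≈ 0.040.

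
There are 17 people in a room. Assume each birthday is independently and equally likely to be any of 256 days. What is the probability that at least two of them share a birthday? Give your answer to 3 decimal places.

It's easier to compute the probability that all 17 are distinct.
P(all distinct) = 256/256 · 255/256 · ··· · 240/256 ≈ 0.581.
So the probability of at least one match is 1 − 0.581 = 0.419.

0.419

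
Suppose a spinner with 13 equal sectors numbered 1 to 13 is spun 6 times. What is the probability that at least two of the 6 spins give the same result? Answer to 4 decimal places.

P(all 6 different) = 13/13 · 12/13 · ··· · 8/13 ≈ 0.2560.
P(at least two equal) = 1 − 0.2560 = 0.7440.

0.7440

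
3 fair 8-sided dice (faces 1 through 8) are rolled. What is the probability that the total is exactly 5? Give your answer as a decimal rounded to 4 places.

There are 8^3 = 512 equally likely outcomes.
The number of ordered 3-tuples from {1,…,8} summing to 5 is 6.
P(sum = 5) = 6/512 = 3/256 ≈ 0.0117.

0.0117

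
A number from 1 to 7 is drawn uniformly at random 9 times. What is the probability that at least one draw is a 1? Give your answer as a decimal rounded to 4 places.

P(no draw is a 1) = (6/7)^9 ≈ 0.2497.
P(at least one) = 1 − 0.2497 = 0.7503.

0.7503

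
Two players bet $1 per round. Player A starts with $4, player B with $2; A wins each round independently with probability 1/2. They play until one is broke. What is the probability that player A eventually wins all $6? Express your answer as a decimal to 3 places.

With a fair step, P(i) = ½P(i−1) + ½P(i+1) with P(0)=0, P(6)=1 has the linear solution P(i) = i/6.
P(4) = 4/6 = 2/3 ≈ 0.667.

0.667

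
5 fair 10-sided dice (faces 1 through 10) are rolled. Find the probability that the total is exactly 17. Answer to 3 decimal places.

There are 10^5 = 100000 equally likely outcomes.
The number of ordered 5-tuples from {1,…,10} summing to 17 is 1745.
P(sum = 17) = 1745/100000 = 349/20000 ≈ 0.017.

0.017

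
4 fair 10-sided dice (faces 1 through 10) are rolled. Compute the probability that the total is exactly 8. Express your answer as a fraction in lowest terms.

7/2000

There are 10^4 = 10000 equally likely outcomes.
The number of ordered 4-tuples from {1,…,10} summing to 8 is 35.
P(sum = 8) = 35/10000 = 7/2000.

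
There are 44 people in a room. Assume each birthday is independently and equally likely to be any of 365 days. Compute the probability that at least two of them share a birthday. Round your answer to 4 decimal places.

0.9329

It's easier to compute the probability that all 44 are distinct.
P(all distinct) = 365/365 · 364/365 · ··· · 322/365 ≈ 0.0671.
So the probability of at least one match is 1 − 0.0671 = 0.9329.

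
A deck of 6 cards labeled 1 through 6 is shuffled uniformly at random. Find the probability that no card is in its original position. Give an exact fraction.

This is the derangement probability: permutations of 6 with no fixed point.
D(6) = 6! · (1 − 1/1! + 1/2! − ··· + (−1)^6/6!) = 265.
P = 265/720 = 53/144.

53/144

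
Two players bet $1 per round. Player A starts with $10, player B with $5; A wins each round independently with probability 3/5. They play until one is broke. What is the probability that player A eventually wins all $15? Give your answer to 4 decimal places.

0.9849

Let r = q/p = (2/5)/(3/5) = 2/3. The recurrence P(i) = p·P(i+1) + q·P(i−1) with P(0)=0, P(15)=1 gives P(i) = (1 − r^i)/(1 − r^15).
P(10) = (1 − (2/3)^10) / (1 − (2/3)^15) = 66825/67849 ≈ 0.9849.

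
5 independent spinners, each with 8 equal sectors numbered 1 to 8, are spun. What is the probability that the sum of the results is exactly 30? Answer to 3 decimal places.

0.028

There are 8^5 = 32768 equally likely outcomes.
The number of ordered 5-tuples from {1,…,8} summing to 30 is 926.
P(sum = 30) = 926/32768 = 463/16384 ≈ 0.028.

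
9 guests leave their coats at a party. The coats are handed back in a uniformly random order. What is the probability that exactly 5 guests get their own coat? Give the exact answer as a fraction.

1/320

Choose which 5 of the 9 are fixed: C(9,5) = 126 ways.
The remaining 4 must have no fixed point: D(4) = 9.
P = 126·9/362880 = 1/320.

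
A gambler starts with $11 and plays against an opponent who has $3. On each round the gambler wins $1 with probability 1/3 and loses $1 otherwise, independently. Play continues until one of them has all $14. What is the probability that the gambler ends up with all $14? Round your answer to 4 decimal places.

0.1249

Let r = q/p = (2/3)/(1/3) = 2. The recurrence P(i) = p·P(i+1) + q·P(i−1) with P(0)=0, P(14)=1 gives P(i) = (1 − r^i)/(1 − r^14).
P(11) = (1 − (2)^11) / (1 − (2)^14) = 2047/16383 ≈ 0.1249.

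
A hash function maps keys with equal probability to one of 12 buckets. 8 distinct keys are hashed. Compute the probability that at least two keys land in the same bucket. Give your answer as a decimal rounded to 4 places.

0.9536

It's easier to compute the probability that all 8 are distinct.
P(all distinct) = 12/12 · 11/12 · ··· · 5/12 ≈ 0.0464.
So the probability of at least one match is 1 − 0.0464 = 0.9536.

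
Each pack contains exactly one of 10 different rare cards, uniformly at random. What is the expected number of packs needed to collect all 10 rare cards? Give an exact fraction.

7381/252

After i distinct types are collected, each trial gives a new one with probability (10−i)/10, so the expected wait for the next new type is 10/(10−i).
E = 10/10 + 10/9 + 10/8 + 10/7 + 10/6 + 10/5 + 10/4 + 10/3 + 10/2 + 10/1 = 7381/252.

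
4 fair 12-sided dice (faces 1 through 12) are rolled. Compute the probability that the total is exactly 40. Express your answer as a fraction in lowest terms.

55/6912

There are 12^4 = 20736 equally likely outcomes.
The number of ordered 4-tuples from {1,…,12} summing to 40 is 165.
P(sum = 40) = 165/20736 = 55/6912.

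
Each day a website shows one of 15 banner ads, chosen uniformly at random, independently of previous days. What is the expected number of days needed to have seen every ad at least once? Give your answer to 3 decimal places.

After i distinct types are collected, each trial gives a new one with probability (15−i)/15, so the expected wait for the next new type is 15/(15−i).
E = 15/15 + 15/14 + 15/13 + 15/12 + 15/11 + 15/10 + 15/9 + 15/8 + 15/7 + 15/6 + 15/5 + 15/4 + 15/3 + 15/2 + 15/1 = 1195757/24024 ≈ 49.773.

49.773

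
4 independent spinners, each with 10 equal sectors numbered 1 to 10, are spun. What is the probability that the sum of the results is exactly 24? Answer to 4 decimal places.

There are 10^4 = 10000 equally likely outcomes.
The number of ordered 4-tuples from {1,…,10} summing to 24 is 633.
P(sum = 24) = 633/10000 ≈ 0.0633.

0.0633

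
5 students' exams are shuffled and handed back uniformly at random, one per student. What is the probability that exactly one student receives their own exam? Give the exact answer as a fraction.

Choose which one is fixed: C(5,1) = 5 ways.
The remaining 4 must have no fixed point: D(4) = 9.
P = 5·9/120 = 3/8.

3/8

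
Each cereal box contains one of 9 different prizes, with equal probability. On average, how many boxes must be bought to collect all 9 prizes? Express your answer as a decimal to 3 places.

After i distinct types are collected, each trial gives a new one with probability (9−i)/9, so the expected wait for the next new type is 9/(9−i).
E = 9/9 + 9/8 + 9/7 + 9/6 + 9/5 + 9/4 + 9/3 + 9/2 + 9/1 = 7129/280 ≈ 25.461.

25.461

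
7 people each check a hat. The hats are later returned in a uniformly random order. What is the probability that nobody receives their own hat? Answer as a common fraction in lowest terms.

103/280

This is the derangement probability: permutations of 7 with no fixed point.
D(7) = 7! · (1 − 1/1! + 1/2! − ··· + (−1)^7/7!) = 1854.
P = 1854/5040 = 103/280.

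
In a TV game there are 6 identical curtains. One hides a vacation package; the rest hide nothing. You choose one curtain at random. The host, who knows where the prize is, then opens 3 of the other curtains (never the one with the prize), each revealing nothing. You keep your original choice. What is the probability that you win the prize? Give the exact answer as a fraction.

1/6

The host can always open 3 empty curtains regardless of your choice, so the reveals give no information about your original curtain.
P(win by staying) = 1/6.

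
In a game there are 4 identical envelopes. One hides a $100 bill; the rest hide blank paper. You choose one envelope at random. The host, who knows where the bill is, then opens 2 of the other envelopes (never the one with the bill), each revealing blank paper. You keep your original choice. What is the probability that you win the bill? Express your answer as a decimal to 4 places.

The host can always open 2 empty envelopes regardless of your choice, so the reveals give no information about your original envelope.
P(win by staying) = 1/4 ≈ 0.2500.

0.2500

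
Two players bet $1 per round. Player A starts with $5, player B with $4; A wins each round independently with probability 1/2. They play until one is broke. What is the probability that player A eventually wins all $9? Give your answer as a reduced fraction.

With a fair step, P(i) = ½P(i−1) + ½P(i+1) with P(0)=0, P(9)=1 has the linear solution P(i) = i/9.
P(5) = 5/9.

5/9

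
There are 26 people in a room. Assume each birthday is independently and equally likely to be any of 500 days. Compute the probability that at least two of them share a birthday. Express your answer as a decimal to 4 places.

It's easier to compute the probability that all 26 are distinct.
P(all distinct) = 500/500 · 499/500 · ··· · 475/500 ≈ 0.5162.
So the probability of at least one match is 1 − 0.5162 = 0.4838.

0.4838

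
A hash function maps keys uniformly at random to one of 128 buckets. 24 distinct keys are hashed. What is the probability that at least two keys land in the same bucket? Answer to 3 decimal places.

It's easier to compute the probability that all 24 are distinct.
P(all distinct) = 128/128 · 127/128 · ··· · 105/128 ≈ 0.100.
So the probability of at least one match is 1 − 0.100 = 0.900.

0.900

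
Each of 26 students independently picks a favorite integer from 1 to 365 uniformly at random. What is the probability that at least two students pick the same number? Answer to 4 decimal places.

0.5982

It's easier to compute the probability that all 26 are distinct.
P(all distinct) = 365/365 · 364/365 · ··· · 340/365 ≈ 0.4018.
So the probability of at least one match is 1 − 0.4018 = 0.5982.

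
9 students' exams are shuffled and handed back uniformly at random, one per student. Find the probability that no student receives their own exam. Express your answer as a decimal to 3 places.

This is the derangement probability: permutations of 9 with no fixed point.
D(9) = 9! · (1 − 1/1! + 1/2! − ··· + (−1)^9/9!) = 133496.
P = 133496/362880 = 16687/45360 ≈ 0.368.

0.368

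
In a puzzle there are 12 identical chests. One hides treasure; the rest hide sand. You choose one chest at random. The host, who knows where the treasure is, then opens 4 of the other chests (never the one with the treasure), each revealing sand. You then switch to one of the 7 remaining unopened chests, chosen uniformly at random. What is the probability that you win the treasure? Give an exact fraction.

11/84

Your original chest holds the treasure with probability 1/12, so the other 11 collectively hold it with probability 11/12.
The host can always find 4 empty chests to open, so the reveals don't change that 11/12; it is now spread over the 7 remaining unopened chests.
P(win by switching) = (11/12) · (1/7) = 11/84.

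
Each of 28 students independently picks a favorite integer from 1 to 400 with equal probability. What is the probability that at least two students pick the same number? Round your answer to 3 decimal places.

It's easier to compute the probability that all 28 are distinct.
P(all distinct) = 400/400 · 399/400 · ··· · 373/400 ≈ 0.380.
So the probability of at least one match is 1 − 0.380 = 0.620.

0.620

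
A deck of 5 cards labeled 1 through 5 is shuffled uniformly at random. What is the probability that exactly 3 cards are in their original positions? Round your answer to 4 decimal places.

Choose which 3 of the 5 are fixed: C(5,3) = 10 ways.
The remaining 2 must have no fixed point: D(2) = 1.
P = 10·1/120 = 1/12 ≈ 0.0833.

0.0833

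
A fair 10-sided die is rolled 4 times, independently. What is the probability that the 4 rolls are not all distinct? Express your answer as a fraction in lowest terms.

62/125

P(all 4 different) = 10/10 · 9/10 · ··· · 7/10 = 63/125.
P(at least two equal) = 1 − 63/125 = 62/125.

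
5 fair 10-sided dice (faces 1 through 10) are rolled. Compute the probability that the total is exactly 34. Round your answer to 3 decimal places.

0.038

There are 10^5 = 100000 equally likely outcomes.
The number of ordered 5-tuples from {1,…,10} summing to 34 is 3795.
P(sum = 34) = 3795/100000 = 759/20000 ≈ 0.038.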